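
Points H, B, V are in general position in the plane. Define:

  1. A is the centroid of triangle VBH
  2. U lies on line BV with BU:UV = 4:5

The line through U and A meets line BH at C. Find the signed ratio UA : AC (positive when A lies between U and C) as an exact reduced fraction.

UA:AC = 1/3

Assign H = (0, 0), B = (1, 0), V = (0, 1) — the answer is frame-independent, so this choice is without loss of generality.
1. A is the centroid of triangle VBH ⇒ A = (1/3, 1/3)
2. U lies on line BV with BU:UV = 4:5 ⇒ U = (5/9, 4/9)
line UA meets BH at C = (-1/3, 0)
A = U + t·(C−U) with t = 1/4, so UA:AC = 1/4:3/4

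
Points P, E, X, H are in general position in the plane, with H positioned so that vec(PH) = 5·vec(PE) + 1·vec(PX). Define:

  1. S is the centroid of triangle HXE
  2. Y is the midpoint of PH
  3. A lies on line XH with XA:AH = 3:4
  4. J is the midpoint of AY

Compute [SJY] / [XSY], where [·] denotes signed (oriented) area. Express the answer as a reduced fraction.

Choose coordinates P = (0, 0), E = (1, 0), X = (0, 1), H = (5, 1).
1. S is the centroid of triangle HXE ⇒ S = (2, 2/3)
2. Y is the midpoint of PH ⇒ Y = (5/2, 1/2)
3. A lies on line XH with XA:AH = 3:4 ⇒ A = (15/7, 1)
4. J is the midpoint of AY ⇒ J = (65/28, 3/4)
2·[SJY] = -2/21, 2·[XSY] = -1/6
[SJY]:[XSY] = -2/21:-1/6 = 4/7

[SJY]:[XSY] = 4/7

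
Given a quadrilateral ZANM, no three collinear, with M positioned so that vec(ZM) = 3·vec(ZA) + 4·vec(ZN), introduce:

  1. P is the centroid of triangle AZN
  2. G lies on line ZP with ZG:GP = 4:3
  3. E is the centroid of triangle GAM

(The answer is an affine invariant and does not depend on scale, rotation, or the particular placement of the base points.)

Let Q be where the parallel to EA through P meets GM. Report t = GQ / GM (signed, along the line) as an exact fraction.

t = 9/152

Assign Z = (0, 0), A = (1, 0), N = (0, 1), M = (3, 4) — the answer is frame-independent, so this choice is without loss of generality.
1. P is the centroid of triangle AZN ⇒ P = (1/3, 1/3)
2. G lies on line ZP with ZG:GP = 4:3 ⇒ G = (4/21, 4/21)
3. E is the centroid of triangle GAM ⇒ E = (88/63, 88/63)
through P parallel to EA: direction (-25/63, -88/63); meets GM at Q = (1139/3192, 166/399)
Q = G + t·(M−G) with t = 9/152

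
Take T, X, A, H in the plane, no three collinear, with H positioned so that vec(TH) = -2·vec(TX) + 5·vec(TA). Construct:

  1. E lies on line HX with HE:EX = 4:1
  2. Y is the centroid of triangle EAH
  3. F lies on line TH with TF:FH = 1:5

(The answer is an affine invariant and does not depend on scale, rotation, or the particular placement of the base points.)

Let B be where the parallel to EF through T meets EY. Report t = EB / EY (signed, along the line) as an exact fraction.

Set T = (0, 0), X = (1, 0), A = (0, 1), H = (-2, 5); any affine frame gives the same invariant.
1. E lies on line HX with HE:EX = 4:1 ⇒ E = (2/5, 1)
2. Y is the centroid of triangle EAH ⇒ Y = (-8/15, 7/3)
3. F lies on line TH with TF:FH = 1:5 ⇒ F = (-1/3, 5/6)
through T parallel to EF: direction (-11/15, -1/6); meets EY at B = (242/255, 11/51)
B = E + t·(Y−E) with t = -10/17

t = -10/17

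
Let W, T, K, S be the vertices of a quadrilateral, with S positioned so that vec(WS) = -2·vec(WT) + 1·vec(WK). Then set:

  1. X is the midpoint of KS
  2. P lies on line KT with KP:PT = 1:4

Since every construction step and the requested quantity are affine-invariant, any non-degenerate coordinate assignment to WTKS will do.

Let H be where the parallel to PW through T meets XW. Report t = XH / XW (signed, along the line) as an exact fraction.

Choose coordinates W = (0, 0), T = (1, 0), K = (0, 1), S = (-2, 1).
1. X is the midpoint of KS ⇒ X = (-1, 1)
2. P lies on line KT with KP:PT = 1:4 ⇒ P = (1/5, 4/5)
through T parallel to PW: direction (-1/5, -4/5); meets XW at H = (4/5, -4/5)
H = X + t·(W−X) with t = 9/5

t = 9/5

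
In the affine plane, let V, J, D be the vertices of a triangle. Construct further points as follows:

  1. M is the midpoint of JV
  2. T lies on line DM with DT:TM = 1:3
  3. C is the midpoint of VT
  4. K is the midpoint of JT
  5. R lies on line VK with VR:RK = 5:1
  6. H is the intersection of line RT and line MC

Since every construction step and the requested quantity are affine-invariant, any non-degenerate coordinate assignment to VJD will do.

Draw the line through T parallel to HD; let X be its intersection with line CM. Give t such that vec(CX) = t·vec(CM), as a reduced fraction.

t = 17/8

Set V = (0, 0), J = (1, 0), D = (0, 1); any affine frame gives the same invariant.
1. M is the midpoint of JV ⇒ M = (1/2, 0)
2. T lies on line DM with DT:TM = 1:3 ⇒ T = (1/8, 3/4)
3. C is the midpoint of VT ⇒ C = (1/16, 3/8)
4. K is the midpoint of JT ⇒ K = (9/16, 3/8)
5. R lies on line VK with VR:RK = 5:1 ⇒ R = (15/32, 5/16)
6. H is the intersection of line RT and line MC ⇒ H = (37/32, -9/16)
through T parallel to HD: direction (-37/32, 25/16); meets CM at X = (127/128, -27/64)
X = C + t·(M−C) with t = 17/8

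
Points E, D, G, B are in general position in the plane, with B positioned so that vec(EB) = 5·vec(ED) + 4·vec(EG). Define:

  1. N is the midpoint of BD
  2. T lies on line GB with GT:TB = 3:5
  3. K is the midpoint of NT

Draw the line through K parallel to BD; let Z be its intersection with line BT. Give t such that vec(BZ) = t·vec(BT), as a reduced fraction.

Work in coordinates with E = (0, 0), D = (1, 0), G = (0, 1), B = (5, 4).
1. N is the midpoint of BD ⇒ N = (3, 2)
2. T lies on line GB with GT:TB = 3:5 ⇒ T = (15/8, 17/8)
3. K is the midpoint of NT ⇒ K = (39/16, 33/16)
through K parallel to BD: direction (-4, -4); meets BT at Z = (55/16, 49/16)
Z = B + t·(T−B) with t = 1/2

t = 1/2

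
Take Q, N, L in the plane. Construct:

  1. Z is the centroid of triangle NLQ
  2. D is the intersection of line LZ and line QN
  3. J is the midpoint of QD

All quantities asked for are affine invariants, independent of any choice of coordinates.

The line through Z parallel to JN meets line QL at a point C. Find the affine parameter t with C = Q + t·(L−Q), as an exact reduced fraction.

Assign Q = (0, 0), N = (1, 0), L = (0, 1) — the answer is frame-independent, so this choice is without loss of generality.
1. Z is the centroid of triangle NLQ ⇒ Z = (1/3, 1/3)
2. D is the intersection of line LZ and line QN ⇒ D = (1/2, 0)
3. J is the midpoint of QD ⇒ J = (1/4, 0)
through Z parallel to JN: direction (3/4, 0); meets QL at C = (0, 1/3)
C = Q + t·(L−Q) with t = 1/3

t = 1/3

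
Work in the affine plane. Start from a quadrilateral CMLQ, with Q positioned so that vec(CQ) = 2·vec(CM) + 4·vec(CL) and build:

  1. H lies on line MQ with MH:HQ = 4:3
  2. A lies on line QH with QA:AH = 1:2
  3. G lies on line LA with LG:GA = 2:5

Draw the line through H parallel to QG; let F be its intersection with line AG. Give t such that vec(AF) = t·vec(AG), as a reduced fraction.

Choose coordinates C = (0, 0), M = (1, 0), L = (0, 1), Q = (2, 4).
1. H lies on line MQ with MH:HQ = 4:3 ⇒ H = (11/7, 16/7)
2. A lies on line QH with QA:AH = 1:2 ⇒ A = (13/7, 24/7)
3. G lies on line LA with LG:GA = 2:5 ⇒ G = (26/49, 83/49)
through H parallel to QG: direction (-72/49, -113/49); meets AG at F = (221/49, 338/49)
F = A + t·(G−A) with t = -2

t = -2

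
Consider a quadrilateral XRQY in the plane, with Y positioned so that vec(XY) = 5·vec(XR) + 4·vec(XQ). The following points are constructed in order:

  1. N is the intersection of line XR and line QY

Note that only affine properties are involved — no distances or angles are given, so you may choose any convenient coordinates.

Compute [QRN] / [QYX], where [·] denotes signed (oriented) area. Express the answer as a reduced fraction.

[QRN]:[QYX] = 8/15

Set X = (0, 0), R = (1, 0), Q = (0, 1), Y = (5, 4); any affine frame gives the same invariant.
1. N is the intersection of line XR and line QY ⇒ N = (-5/3, 0)
2·[QRN] = -8/3, 2·[QYX] = -5
[QRN]:[QYX] = -8/3:-5 = 8/15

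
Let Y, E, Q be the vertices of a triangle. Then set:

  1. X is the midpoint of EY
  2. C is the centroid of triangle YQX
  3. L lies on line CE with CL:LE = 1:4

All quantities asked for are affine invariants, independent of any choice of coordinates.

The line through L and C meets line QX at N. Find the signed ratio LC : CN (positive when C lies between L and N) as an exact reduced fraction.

LC:CN = -4/5

Choose coordinates Y = (0, 0), E = (1, 0), Q = (0, 1).
1. X is the midpoint of EY ⇒ X = (1/2, 0)
2. C is the centroid of triangle YQX ⇒ C = (1/6, 1/3)
3. L lies on line CE with CL:LE = 1:4 ⇒ L = (1/3, 4/15)
line LC meets QX at N = (3/8, 1/4)
C = L + t·(N−L) with t = -4, so LC:CN = -4:5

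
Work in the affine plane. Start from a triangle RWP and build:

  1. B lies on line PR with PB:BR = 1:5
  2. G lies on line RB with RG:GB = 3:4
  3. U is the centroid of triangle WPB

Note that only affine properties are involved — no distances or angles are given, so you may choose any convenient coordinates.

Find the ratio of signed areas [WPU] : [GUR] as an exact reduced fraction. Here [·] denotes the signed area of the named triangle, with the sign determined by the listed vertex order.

[WPU]:[GUR] = -7/15

Choose coordinates R = (0, 0), W = (1, 0), P = (0, 1).
1. B lies on line PR with PB:BR = 1:5 ⇒ B = (0, 5/6)
2. G lies on line RB with RG:GB = 3:4 ⇒ G = (0, 5/14)
3. U is the centroid of triangle WPB ⇒ U = (1/3, 11/18)
2·[WPU] = 1/18, 2·[GUR] = -5/42
[WPU]:[GUR] = 1/18:-5/42 = -7/15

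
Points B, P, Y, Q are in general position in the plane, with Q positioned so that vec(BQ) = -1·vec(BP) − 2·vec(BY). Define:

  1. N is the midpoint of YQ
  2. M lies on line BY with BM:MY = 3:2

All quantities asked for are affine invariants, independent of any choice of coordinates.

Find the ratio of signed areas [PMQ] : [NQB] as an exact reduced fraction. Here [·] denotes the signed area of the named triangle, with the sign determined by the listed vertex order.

[PMQ]:[NQB] = 32/5

Set B = (0, 0), P = (1, 0), Y = (0, 1), Q = (-1, -2); any affine frame gives the same invariant.
1. N is the midpoint of YQ ⇒ N = (-1/2, -1/2)
2. M lies on line BY with BM:MY = 3:2 ⇒ M = (0, 3/5)
2·[PMQ] = 16/5, 2·[NQB] = 1/2
[PMQ]:[NQB] = 16/5:1/2 = 32/5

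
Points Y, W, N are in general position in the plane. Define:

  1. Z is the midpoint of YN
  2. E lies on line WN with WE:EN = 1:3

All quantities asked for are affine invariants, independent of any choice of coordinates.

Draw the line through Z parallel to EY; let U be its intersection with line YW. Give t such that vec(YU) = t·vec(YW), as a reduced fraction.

t = -3/2

Set Y = (0, 0), W = (1, 0), N = (0, 1); any affine frame gives the same invariant.
1. Z is the midpoint of YN ⇒ Z = (0, 1/2)
2. E lies on line WN with WE:EN = 1:3 ⇒ E = (3/4, 1/4)
through Z parallel to EY: direction (-3/4, -1/4); meets YW at U = (-3/2, 0)
U = Y + t·(W−Y) with t = -3/2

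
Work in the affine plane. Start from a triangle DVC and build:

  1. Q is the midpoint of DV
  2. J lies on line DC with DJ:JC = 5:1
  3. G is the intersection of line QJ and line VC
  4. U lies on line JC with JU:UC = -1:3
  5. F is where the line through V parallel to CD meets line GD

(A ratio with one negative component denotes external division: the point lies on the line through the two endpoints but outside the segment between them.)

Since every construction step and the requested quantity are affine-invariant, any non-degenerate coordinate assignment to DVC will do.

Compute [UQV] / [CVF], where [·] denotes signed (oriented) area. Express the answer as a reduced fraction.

Work in coordinates with D = (0, 0), V = (1, 0), C = (0, 1).
1. Q is the midpoint of DV ⇒ Q = (1/2, 0)
2. J lies on line DC with DJ:JC = 5:1 ⇒ J = (0, 5/6)
3. G is the intersection of line QJ and line VC ⇒ G = (-1/4, 5/4)
4. U lies on line JC with JU:UC = -1:3 ⇒ U = (0, 3/4)
5. F is where the line through V parallel to CD meets line GD ⇒ F = (1, -5)
2·[UQV] = 3/8, 2·[CVF] = -5
[UQV]:[CVF] = 3/8:-5 = -3/40

[UQV]:[CVF] = -3/40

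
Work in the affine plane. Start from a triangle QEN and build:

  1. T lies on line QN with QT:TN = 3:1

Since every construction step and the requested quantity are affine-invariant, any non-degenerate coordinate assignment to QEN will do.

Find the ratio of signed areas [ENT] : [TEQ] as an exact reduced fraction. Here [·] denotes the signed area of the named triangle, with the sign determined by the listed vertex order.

[ENT]:[TEQ] = -1/3

Set Q = (0, 0), E = (1, 0), N = (0, 1); any affine frame gives the same invariant.
1. T lies on line QN with QT:TN = 3:1 ⇒ T = (0, 3/4)
2·[ENT] = 1/4, 2·[TEQ] = -3/4
[ENT]:[TEQ] = 1/4:-3/4 = -1/3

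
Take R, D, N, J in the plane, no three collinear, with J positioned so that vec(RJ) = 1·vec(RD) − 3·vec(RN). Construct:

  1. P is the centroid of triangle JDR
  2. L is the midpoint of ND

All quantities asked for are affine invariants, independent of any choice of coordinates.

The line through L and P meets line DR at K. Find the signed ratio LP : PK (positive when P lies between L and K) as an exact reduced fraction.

LP:PK = -3/2

Choose coordinates R = (0, 0), D = (1, 0), N = (0, 1), J = (1, -3).
1. P is the centroid of triangle JDR ⇒ P = (2/3, -1)
2. L is the midpoint of ND ⇒ L = (1/2, 1/2)
line LP meets DR at K = (5/9, 0)
P = L + t·(K−L) with t = 3, so LP:PK = 3:-2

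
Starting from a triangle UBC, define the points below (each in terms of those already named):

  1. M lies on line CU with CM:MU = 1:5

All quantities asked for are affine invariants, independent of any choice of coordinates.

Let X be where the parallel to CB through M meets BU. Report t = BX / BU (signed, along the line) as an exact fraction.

t = 1/6

Work in coordinates with U = (0, 0), B = (1, 0), C = (0, 1).
1. M lies on line CU with CM:MU = 1:5 ⇒ M = (0, 5/6)
through M parallel to CB: direction (1, -1); meets BU at X = (5/6, 0)
X = B + t·(U−B) with t = 1/6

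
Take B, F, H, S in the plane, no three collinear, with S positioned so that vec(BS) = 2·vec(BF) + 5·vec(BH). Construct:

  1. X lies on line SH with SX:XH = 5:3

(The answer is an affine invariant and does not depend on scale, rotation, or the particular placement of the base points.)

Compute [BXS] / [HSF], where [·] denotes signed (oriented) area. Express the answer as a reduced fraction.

[BXS]:[HSF] = 5/24

Work in coordinates with B = (0, 0), F = (1, 0), H = (0, 1), S = (2, 5).
1. X lies on line SH with SX:XH = 5:3 ⇒ X = (3/4, 5/2)
2·[BXS] = -5/4, 2·[HSF] = -6
[BXS]:[HSF] = -5/4:-6 = 5/24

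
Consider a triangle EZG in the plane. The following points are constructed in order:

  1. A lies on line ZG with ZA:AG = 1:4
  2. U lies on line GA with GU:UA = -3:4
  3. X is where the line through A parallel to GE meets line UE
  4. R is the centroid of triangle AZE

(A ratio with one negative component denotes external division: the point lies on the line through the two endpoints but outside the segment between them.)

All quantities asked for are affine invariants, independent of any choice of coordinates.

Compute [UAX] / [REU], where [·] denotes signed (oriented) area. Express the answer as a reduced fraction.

[UAX]:[REU] = 64/33

Assign E = (0, 0), Z = (1, 0), G = (0, 1) — the answer is frame-independent, so this choice is without loss of generality.
1. A lies on line ZG with ZA:AG = 1:4 ⇒ A = (4/5, 1/5)
2. U lies on line GA with GU:UA = -3:4 ⇒ U = (-12/5, 17/5)
3. X is where the line through A parallel to GE meets line UE ⇒ X = (4/5, -17/15)
4. R is the centroid of triangle AZE ⇒ R = (3/5, 1/15)
2·[UAX] = -64/15, 2·[REU] = -11/5
[UAX]:[REU] = -64/15:-11/5 = 64/33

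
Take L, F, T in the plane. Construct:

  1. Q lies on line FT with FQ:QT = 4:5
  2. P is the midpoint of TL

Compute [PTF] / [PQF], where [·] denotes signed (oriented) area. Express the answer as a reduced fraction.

Work in coordinates with L = (0, 0), F = (1, 0), T = (0, 1).
1. Q lies on line FT with FQ:QT = 4:5 ⇒ Q = (5/9, 4/9)
2. P is the midpoint of TL ⇒ P = (0, 1/2)
2·[PTF] = -1/2, 2·[PQF] = -2/9
[PTF]:[PQF] = -1/2:-2/9 = 9/4

[PTF]:[PQF] = 9/4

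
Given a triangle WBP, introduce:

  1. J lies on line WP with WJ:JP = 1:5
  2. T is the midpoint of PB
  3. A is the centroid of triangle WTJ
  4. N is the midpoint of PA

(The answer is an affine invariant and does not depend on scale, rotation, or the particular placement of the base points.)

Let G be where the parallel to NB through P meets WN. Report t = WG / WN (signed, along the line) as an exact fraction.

t = 3/2

Choose coordinates W = (0, 0), B = (1, 0), P = (0, 1).
1. J lies on line WP with WJ:JP = 1:5 ⇒ J = (0, 1/6)
2. T is the midpoint of PB ⇒ T = (1/2, 1/2)
3. A is the centroid of triangle WTJ ⇒ A = (1/6, 2/9)
4. N is the midpoint of PA ⇒ N = (1/12, 11/18)
through P parallel to NB: direction (11/12, -11/18); meets WN at G = (1/8, 11/12)
G = W + t·(N−W) with t = 3/2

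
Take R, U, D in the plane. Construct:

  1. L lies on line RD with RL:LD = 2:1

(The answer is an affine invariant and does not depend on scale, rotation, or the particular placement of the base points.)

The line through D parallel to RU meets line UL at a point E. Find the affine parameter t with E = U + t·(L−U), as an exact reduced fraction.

t = 3/2

Assign R = (0, 0), U = (1, 0), D = (0, 1) — the answer is frame-independent, so this choice is without loss of generality.
1. L lies on line RD with RL:LD = 2:1 ⇒ L = (0, 2/3)
through D parallel to RU: direction (1, 0); meets UL at E = (-1/2, 1)
E = U + t·(L−U) with t = 3/2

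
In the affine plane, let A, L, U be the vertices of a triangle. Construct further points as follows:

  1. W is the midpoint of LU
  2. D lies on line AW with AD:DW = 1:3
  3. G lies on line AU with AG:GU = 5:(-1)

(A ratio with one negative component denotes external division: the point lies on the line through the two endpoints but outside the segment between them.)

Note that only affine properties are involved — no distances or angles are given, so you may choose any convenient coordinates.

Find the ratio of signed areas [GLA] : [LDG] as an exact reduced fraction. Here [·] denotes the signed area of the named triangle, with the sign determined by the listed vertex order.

Choose coordinates A = (0, 0), L = (1, 0), U = (0, 1).
1. W is the midpoint of LU ⇒ W = (1/2, 1/2)
2. D lies on line AW with AD:DW = 1:3 ⇒ D = (1/8, 1/8)
3. G lies on line AU with AG:GU = 5:(-1) ⇒ G = (0, 5/4)
2·[GLA] = -5/4, 2·[LDG] = -31/32
[GLA]:[LDG] = -5/4:-31/32 = 40/31

[GLA]:[LDG] = 40/31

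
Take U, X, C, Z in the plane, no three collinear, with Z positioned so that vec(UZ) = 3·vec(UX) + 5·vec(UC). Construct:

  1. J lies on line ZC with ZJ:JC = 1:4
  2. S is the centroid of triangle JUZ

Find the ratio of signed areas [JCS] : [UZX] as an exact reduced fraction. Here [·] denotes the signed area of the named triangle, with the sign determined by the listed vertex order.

Choose coordinates U = (0, 0), X = (1, 0), C = (0, 1), Z = (3, 5).
1. J lies on line ZC with ZJ:JC = 1:4 ⇒ J = (12/5, 21/5)
2. S is the centroid of triangle JUZ ⇒ S = (9/5, 46/15)
2·[JCS] = 4/5, 2·[UZX] = -5
[JCS]:[UZX] = 4/5:-5 = -4/25

[JCS]:[UZX] = -4/25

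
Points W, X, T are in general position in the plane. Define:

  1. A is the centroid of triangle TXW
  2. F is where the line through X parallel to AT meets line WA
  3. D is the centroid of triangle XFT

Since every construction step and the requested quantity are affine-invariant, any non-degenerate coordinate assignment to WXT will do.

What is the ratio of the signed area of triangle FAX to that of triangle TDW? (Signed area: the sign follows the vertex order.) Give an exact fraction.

Assign W = (0, 0), X = (1, 0), T = (0, 1) — the answer is frame-independent, so this choice is without loss of generality.
1. A is the centroid of triangle TXW ⇒ A = (1/3, 1/3)
2. F is where the line through X parallel to AT meets line WA ⇒ F = (2/3, 2/3)
3. D is the centroid of triangle XFT ⇒ D = (5/9, 5/9)
2·[FAX] = 1/3, 2·[TDW] = -5/9
[FAX]:[TDW] = 1/3:-5/9 = -3/5

[FAX]:[TDW] = -3/5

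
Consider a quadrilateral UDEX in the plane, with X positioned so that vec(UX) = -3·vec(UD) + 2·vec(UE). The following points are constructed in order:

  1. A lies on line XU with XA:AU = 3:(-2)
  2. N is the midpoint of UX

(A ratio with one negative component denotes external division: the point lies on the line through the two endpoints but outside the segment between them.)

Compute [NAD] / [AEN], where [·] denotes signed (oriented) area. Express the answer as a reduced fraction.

Set U = (0, 0), D = (1, 0), E = (0, 1), X = (-3, 2); any affine frame gives the same invariant.
1. A lies on line XU with XA:AU = 3:(-2) ⇒ A = (6, -4)
2. N is the midpoint of UX ⇒ N = (-3/2, 1)
2·[NAD] = 5, 2·[AEN] = 15/2
[NAD]:[AEN] = 5:15/2 = 2/3

[NAD]:[AEN] = 2/3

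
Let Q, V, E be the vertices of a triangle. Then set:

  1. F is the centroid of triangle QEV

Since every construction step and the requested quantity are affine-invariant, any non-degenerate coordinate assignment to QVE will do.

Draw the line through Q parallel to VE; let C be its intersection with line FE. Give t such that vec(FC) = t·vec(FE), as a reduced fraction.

t = -2

Choose coordinates Q = (0, 0), V = (1, 0), E = (0, 1).
1. F is the centroid of triangle QEV ⇒ F = (1/3, 1/3)
through Q parallel to VE: direction (-1, 1); meets FE at C = (1, -1)
C = F + t·(E−F) with t = -2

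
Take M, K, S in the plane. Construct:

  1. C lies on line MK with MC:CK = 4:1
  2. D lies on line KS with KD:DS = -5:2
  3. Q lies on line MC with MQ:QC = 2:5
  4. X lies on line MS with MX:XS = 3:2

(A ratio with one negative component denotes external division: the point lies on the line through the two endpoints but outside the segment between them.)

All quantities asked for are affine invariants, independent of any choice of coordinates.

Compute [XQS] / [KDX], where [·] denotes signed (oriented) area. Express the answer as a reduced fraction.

Work in coordinates with M = (0, 0), K = (1, 0), S = (0, 1).
1. C lies on line MK with MC:CK = 4:1 ⇒ C = (4/5, 0)
2. D lies on line KS with KD:DS = -5:2 ⇒ D = (-2/3, 5/3)
3. Q lies on line MC with MQ:QC = 2:5 ⇒ Q = (8/35, 0)
4. X lies on line MS with MX:XS = 3:2 ⇒ X = (0, 3/5)
2·[XQS] = 16/175, 2·[KDX] = 2/3
[XQS]:[KDX] = 16/175:2/3 = 24/175

[XQS]:[KDX] = 24/175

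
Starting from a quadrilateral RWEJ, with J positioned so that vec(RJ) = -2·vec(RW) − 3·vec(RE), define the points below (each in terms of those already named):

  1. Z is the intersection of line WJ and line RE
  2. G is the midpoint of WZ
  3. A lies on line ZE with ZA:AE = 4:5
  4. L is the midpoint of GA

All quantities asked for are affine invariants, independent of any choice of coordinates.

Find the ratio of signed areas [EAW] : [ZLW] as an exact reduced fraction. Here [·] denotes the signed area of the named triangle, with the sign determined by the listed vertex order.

[EAW]:[ZLW] = -5/2

Assign R = (0, 0), W = (1, 0), E = (0, 1), J = (-2, -3) — the answer is frame-independent, so this choice is without loss of generality.
1. Z is the intersection of line WJ and line RE ⇒ Z = (0, -1)
2. G is the midpoint of WZ ⇒ G = (1/2, -1/2)
3. A lies on line ZE with ZA:AE = 4:5 ⇒ A = (0, -1/9)
4. L is the midpoint of GA ⇒ L = (1/4, -11/36)
2·[EAW] = 10/9, 2·[ZLW] = -4/9
[EAW]:[ZLW] = 10/9:-4/9 = -5/2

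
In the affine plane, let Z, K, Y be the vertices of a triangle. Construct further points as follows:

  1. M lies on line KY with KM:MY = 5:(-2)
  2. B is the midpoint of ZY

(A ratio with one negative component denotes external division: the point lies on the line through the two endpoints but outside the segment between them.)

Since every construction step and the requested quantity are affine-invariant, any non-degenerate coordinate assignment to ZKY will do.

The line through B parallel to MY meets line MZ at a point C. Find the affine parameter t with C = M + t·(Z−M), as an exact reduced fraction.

Work in coordinates with Z = (0, 0), K = (1, 0), Y = (0, 1).
1. M lies on line KY with KM:MY = 5:(-2) ⇒ M = (-2/3, 5/3)
2. B is the midpoint of ZY ⇒ B = (0, 1/2)
through B parallel to MY: direction (2/3, -2/3); meets MZ at C = (-1/3, 5/6)
C = M + t·(Z−M) with t = 1/2

t = 1/2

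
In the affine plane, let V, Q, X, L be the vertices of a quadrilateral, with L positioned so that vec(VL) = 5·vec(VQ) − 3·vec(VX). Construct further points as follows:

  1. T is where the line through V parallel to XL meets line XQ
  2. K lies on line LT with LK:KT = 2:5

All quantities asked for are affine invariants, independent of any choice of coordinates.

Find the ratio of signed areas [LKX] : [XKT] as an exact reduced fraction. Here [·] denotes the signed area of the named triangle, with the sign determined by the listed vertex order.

[LKX]:[XKT] = 2/5

Work in coordinates with V = (0, 0), Q = (1, 0), X = (0, 1), L = (5, -3).
1. T is where the line through V parallel to XL meets line XQ ⇒ T = (5, -4)
2. K lies on line LT with LK:KT = 2:5 ⇒ K = (5, -23/7)
2·[LKX] = -10/7, 2·[XKT] = -25/7
[LKX]:[XKT] = -10/7:-25/7 = 2/5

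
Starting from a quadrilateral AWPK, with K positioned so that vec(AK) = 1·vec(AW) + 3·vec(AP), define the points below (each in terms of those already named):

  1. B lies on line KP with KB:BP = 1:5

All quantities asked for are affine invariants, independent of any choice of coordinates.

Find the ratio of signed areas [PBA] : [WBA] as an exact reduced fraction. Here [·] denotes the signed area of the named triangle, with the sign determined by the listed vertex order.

[PBA]:[WBA] = -5/16

Work in coordinates with A = (0, 0), W = (1, 0), P = (0, 1), K = (1, 3).
1. B lies on line KP with KB:BP = 1:5 ⇒ B = (5/6, 8/3)
2·[PBA] = -5/6, 2·[WBA] = 8/3
[PBA]:[WBA] = -5/6:8/3 = -5/16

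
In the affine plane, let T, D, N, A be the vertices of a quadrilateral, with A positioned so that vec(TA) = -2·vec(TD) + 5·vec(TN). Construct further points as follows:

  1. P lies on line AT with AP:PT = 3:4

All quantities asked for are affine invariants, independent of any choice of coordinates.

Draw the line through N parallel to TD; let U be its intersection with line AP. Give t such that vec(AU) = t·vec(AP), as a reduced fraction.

t = 28/15

Choose coordinates T = (0, 0), D = (1, 0), N = (0, 1), A = (-2, 5).
1. P lies on line AT with AP:PT = 3:4 ⇒ P = (-8/7, 20/7)
through N parallel to TD: direction (1, 0); meets AP at U = (-2/5, 1)
U = A + t·(P−A) with t = 28/15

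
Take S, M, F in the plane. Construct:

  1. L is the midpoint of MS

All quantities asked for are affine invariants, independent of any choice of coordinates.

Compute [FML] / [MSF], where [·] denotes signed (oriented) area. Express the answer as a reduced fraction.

[FML]:[MSF] = 1/2

Choose coordinates S = (0, 0), M = (1, 0), F = (0, 1).
1. L is the midpoint of MS ⇒ L = (1/2, 0)
2·[FML] = -1/2, 2·[MSF] = -1
[FML]:[MSF] = -1/2:-1 = 1/2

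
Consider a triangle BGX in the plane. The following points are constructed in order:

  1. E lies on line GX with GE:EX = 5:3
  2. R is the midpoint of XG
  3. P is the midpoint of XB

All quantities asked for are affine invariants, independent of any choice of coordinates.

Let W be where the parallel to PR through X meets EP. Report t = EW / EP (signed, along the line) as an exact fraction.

Choose coordinates B = (0, 0), G = (1, 0), X = (0, 1).
1. E lies on line GX with GE:EX = 5:3 ⇒ E = (3/8, 5/8)
2. R is the midpoint of XG ⇒ R = (1/2, 1/2)
3. P is the midpoint of XB ⇒ P = (0, 1/2)
through X parallel to PR: direction (1/2, 0); meets EP at W = (3/2, 1)
W = E + t·(P−E) with t = -3

t = -3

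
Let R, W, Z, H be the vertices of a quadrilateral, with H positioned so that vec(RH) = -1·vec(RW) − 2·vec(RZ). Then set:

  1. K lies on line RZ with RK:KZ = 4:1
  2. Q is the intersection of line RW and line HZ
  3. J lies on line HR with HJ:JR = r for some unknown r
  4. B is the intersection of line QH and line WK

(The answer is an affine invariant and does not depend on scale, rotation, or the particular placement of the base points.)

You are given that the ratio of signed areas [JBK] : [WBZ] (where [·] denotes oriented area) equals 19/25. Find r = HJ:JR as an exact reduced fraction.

r = 1/4

Assign R = (0, 0), W = (1, 0), Z = (0, 1), H = (-1, -2) — the answer is frame-independent, so this choice is without loss of generality.
1. K lies on line RZ with RK:KZ = 4:1 ⇒ K = (0, 4/5)
2. Q is the intersection of line RW and line HZ ⇒ Q = (-1/3, 0)
3. With HJ:JR = r, write λ = r/(r+1) so J = H + λ·(R−H); J is affine-linear in λ
4. B is the intersection of line QH and line WK ⇒ B = (-1/19, 16/19)
Every point depending on J is an affine combination of J and λ-independent points, so each such coordinate is linear in λ; the λ² term in each signed area is a multiple of (R−H)×(R−H) = 0, so 2·[JBK] and 2·[WBZ] are each linear in λ. Evaluating at λ=0 and λ=1:
  2·[JBK] = 14/95·λ − 18/95,   2·[WBZ] = -4/19
So [JBK]:[WBZ] = (14/95·λ − 18/95) / (-4/19). Setting this equal to 19/25:
  14/95·λ − 18/95 = 19/25·(-4/19)  ⇒  λ = 1/5
Then r = λ/(1−λ) = (1/5)/(4/5) = 1/4. Check: with r = 1/4, J = (-4/5, -8/5) and [JBK]:[WBZ] = 19/25 as required.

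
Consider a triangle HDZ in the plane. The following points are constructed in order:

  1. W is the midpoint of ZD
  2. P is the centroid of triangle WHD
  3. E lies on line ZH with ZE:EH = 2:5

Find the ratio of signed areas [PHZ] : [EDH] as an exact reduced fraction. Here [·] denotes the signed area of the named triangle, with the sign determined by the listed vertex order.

Assign H = (0, 0), D = (1, 0), Z = (0, 1) — the answer is frame-independent, so this choice is without loss of generality.
1. W is the midpoint of ZD ⇒ W = (1/2, 1/2)
2. P is the centroid of triangle WHD ⇒ P = (1/2, 1/6)
3. E lies on line ZH with ZE:EH = 2:5 ⇒ E = (0, 5/7)
2·[PHZ] = -1/2, 2·[EDH] = -5/7
[PHZ]:[EDH] = -1/2:-5/7 = 7/10

[PHZ]:[EDH] = 7/10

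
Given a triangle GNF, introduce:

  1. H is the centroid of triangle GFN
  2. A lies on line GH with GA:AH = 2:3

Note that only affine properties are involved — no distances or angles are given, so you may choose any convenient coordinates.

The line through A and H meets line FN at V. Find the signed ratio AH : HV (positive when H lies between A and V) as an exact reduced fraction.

Set G = (0, 0), N = (1, 0), F = (0, 1); any affine frame gives the same invariant.
1. H is the centroid of triangle GFN ⇒ H = (1/3, 1/3)
2. A lies on line GH with GA:AH = 2:3 ⇒ A = (2/15, 2/15)
line AH meets FN at V = (1/2, 1/2)
H = A + t·(V−A) with t = 6/11, so AH:HV = 6/11:5/11

AH:HV = 6/5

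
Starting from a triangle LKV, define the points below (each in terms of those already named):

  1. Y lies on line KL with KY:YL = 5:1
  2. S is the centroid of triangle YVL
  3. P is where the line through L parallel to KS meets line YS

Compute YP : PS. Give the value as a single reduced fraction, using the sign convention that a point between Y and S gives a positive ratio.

Work in coordinates with L = (0, 0), K = (1, 0), V = (0, 1).
1. Y lies on line KL with KY:YL = 5:1 ⇒ Y = (1/6, 0)
2. S is the centroid of triangle YVL ⇒ S = (1/18, 1/3)
3. P is where the line through L parallel to KS meets line YS ⇒ P = (17/90, -1/15)
P = Y + t·(S−Y) with t = -1/5, so YP:PS = t:(1−t) = -1/5:6/5

YP:PS = -1/6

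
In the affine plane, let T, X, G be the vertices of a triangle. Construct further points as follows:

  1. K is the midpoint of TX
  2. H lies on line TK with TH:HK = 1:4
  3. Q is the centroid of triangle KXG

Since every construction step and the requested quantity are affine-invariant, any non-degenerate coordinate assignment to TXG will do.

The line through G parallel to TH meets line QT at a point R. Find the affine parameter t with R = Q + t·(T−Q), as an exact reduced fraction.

t = -2

Assign T = (0, 0), X = (1, 0), G = (0, 1) — the answer is frame-independent, so this choice is without loss of generality.
1. K is the midpoint of TX ⇒ K = (1/2, 0)
2. H lies on line TK with TH:HK = 1:4 ⇒ H = (1/10, 0)
3. Q is the centroid of triangle KXG ⇒ Q = (1/2, 1/3)
through G parallel to TH: direction (1/10, 0); meets QT at R = (3/2, 1)
R = Q + t·(T−Q) with t = -2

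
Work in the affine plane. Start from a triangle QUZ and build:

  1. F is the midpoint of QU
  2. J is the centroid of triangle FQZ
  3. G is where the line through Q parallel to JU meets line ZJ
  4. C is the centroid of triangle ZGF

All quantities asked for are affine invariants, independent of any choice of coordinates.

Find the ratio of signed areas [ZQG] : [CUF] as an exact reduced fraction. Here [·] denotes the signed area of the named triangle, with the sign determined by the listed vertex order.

[ZQG]:[CUF] = -15/8

Assign Q = (0, 0), U = (1, 0), Z = (0, 1) — the answer is frame-independent, so this choice is without loss of generality.
1. F is the midpoint of QU ⇒ F = (1/2, 0)
2. J is the centroid of triangle FQZ ⇒ J = (1/6, 1/3)
3. G is where the line through Q parallel to JU meets line ZJ ⇒ G = (5/18, -1/9)
4. C is the centroid of triangle ZGF ⇒ C = (7/27, 8/27)
2·[ZQG] = 5/18, 2·[CUF] = -4/27
[ZQG]:[CUF] = 5/18:-4/27 = -15/8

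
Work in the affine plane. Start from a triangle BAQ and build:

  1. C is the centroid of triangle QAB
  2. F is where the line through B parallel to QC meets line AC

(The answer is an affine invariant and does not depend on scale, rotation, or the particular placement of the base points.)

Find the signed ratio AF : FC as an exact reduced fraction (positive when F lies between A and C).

AF:FC = -2

Work in coordinates with B = (0, 0), A = (1, 0), Q = (0, 1).
1. C is the centroid of triangle QAB ⇒ C = (1/3, 1/3)
2. F is where the line through B parallel to QC meets line AC ⇒ F = (-1/3, 2/3)
F = A + t·(C−A) with t = 2, so AF:FC = t:(1−t) = 2:-1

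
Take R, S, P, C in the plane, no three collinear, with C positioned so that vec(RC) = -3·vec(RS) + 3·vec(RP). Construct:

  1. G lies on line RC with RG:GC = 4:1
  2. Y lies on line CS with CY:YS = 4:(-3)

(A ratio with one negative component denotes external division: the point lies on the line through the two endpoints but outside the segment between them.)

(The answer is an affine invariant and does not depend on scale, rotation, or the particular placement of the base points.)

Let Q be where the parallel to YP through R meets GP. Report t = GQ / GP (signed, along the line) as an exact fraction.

t = -36/29

Work in coordinates with R = (0, 0), S = (1, 0), P = (0, 1), C = (-3, 3).
1. G lies on line RC with RG:GC = 4:1 ⇒ G = (-12/5, 12/5)
2. Y lies on line CS with CY:YS = 4:(-3) ⇒ Y = (13, -9)
through R parallel to YP: direction (-13, 10); meets GP at Q = (-156/29, 120/29)
Q = G + t·(P−G) with t = -36/29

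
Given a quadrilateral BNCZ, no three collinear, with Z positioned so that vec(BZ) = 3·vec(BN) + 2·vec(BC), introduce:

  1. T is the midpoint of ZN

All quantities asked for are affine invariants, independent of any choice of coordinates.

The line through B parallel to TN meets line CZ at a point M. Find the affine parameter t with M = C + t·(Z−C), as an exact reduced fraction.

Work in coordinates with B = (0, 0), N = (1, 0), C = (0, 1), Z = (3, 2).
1. T is the midpoint of ZN ⇒ T = (2, 1)
through B parallel to TN: direction (-1, -1); meets CZ at M = (3/2, 3/2)
M = C + t·(Z−C) with t = 1/2

t = 1/2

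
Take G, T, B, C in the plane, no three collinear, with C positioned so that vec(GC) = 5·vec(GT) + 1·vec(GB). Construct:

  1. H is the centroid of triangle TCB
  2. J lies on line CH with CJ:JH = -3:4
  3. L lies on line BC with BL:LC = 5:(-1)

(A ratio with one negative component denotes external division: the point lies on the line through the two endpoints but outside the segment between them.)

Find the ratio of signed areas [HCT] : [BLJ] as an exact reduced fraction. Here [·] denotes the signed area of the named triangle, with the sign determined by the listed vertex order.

[HCT]:[BLJ] = -4/15

Choose coordinates G = (0, 0), T = (1, 0), B = (0, 1), C = (5, 1).
1. H is the centroid of triangle TCB ⇒ H = (2, 2/3)
2. J lies on line CH with CJ:JH = -3:4 ⇒ J = (14, 2)
3. L lies on line BC with BL:LC = 5:(-1) ⇒ L = (25/4, 1)
2·[HCT] = -5/3, 2·[BLJ] = 25/4
[HCT]:[BLJ] = -5/3:25/4 = -4/15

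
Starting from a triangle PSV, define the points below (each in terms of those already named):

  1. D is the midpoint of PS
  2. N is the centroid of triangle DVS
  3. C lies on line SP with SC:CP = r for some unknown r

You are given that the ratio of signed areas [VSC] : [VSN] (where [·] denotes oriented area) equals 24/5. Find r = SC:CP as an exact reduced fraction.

Work in coordinates with P = (0, 0), S = (1, 0), V = (0, 1).
1. D is the midpoint of PS ⇒ D = (1/2, 0)
2. N is the centroid of triangle DVS ⇒ N = (1/2, 1/3)
3. With SC:CP = r, write λ = r/(r+1) so C = S + λ·(P−S); C is affine-linear in λ
Every point depending on C is an affine combination of C and λ-independent points, so each such coordinate is linear in λ; the λ² term in each signed area is a multiple of (P−S)×(P−S) = 0, so 2·[VSC] and 2·[VSN] are each linear in λ. Evaluating at λ=0 and λ=1:
  2·[VSC] = −λ,   2·[VSN] = -1/6
So [VSC]:[VSN] = (−λ) / (-1/6). Setting this equal to 24/5:
  −λ = 24/5·(-1/6)  ⇒  λ = 4/5
Then r = λ/(1−λ) = (4/5)/(1/5) = 4. Check: with r = 4, C = (1/5, 0) and [VSC]:[VSN] = 24/5 as required.

r = 4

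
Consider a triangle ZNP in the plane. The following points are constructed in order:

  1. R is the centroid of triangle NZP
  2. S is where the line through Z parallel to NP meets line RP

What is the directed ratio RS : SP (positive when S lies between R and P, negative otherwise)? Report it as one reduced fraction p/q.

Assign Z = (0, 0), N = (1, 0), P = (0, 1) — the answer is frame-independent, so this choice is without loss of generality.
1. R is the centroid of triangle NZP ⇒ R = (1/3, 1/3)
2. S is where the line through Z parallel to NP meets line RP ⇒ S = (1, -1)
S = R + t·(P−R) with t = -2, so RS:SP = t:(1−t) = -2:3

RS:SP = -2/3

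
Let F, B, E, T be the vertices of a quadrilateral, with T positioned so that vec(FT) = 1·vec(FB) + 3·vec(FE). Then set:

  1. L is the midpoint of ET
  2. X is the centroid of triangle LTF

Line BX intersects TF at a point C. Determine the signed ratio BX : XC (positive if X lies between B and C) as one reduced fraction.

Assign F = (0, 0), B = (1, 0), E = (0, 1), T = (1, 3) — the answer is frame-independent, so this choice is without loss of generality.
1. L is the midpoint of ET ⇒ L = (1/2, 2)
2. X is the centroid of triangle LTF ⇒ X = (1/2, 5/3)
line BX meets TF at C = (10/19, 30/19)
X = B + t·(C−B) with t = 19/18, so BX:XC = 19/18:-1/18

BX:XC = -19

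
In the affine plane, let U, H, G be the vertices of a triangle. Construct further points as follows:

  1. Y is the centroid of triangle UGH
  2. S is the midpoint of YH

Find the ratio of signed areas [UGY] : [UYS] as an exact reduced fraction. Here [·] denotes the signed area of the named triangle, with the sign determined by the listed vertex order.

Set U = (0, 0), H = (1, 0), G = (0, 1); any affine frame gives the same invariant.
1. Y is the centroid of triangle UGH ⇒ Y = (1/3, 1/3)
2. S is the midpoint of YH ⇒ S = (2/3, 1/6)
2·[UGY] = -1/3, 2·[UYS] = -1/6
[UGY]:[UYS] = -1/3:-1/6 = 2

[UGY]:[UYS] = 2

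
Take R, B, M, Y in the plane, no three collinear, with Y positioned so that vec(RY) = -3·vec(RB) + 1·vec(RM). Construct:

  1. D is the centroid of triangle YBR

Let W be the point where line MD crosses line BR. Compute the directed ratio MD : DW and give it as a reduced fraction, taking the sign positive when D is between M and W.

Set R = (0, 0), B = (1, 0), M = (0, 1), Y = (-3, 1); any affine frame gives the same invariant.
1. D is the centroid of triangle YBR ⇒ D = (-2/3, 1/3)
line MD meets BR at W = (-1, 0)
D = M + t·(W−M) with t = 2/3, so MD:DW = 2/3:1/3

MD:DW = 2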